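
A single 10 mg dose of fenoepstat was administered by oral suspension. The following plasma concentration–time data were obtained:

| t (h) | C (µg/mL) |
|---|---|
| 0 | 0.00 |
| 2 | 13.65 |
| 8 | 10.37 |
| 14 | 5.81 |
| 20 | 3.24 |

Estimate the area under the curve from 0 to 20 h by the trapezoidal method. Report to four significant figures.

Trapezoidal AUC_0→20:
  [0→2]: (0.00+13.65)/2 × 2 = 13.65
  [2→8]: (13.65+10.37)/2 × 6 = 72.06
  [8→14]: (10.37+5.81)/2 × 6 = 48.54
  [14→20]: (5.81+3.24)/2 × 6 = 27.15
  Sum = 161.4 µg/mL·h

AUC = 161.4 µg/mL·h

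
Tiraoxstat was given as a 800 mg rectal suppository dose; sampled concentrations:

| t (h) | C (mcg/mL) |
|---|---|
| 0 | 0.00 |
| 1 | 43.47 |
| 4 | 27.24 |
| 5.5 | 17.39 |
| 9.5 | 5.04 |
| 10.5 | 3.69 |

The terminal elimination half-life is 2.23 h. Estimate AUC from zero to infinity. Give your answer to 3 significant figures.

AUC = 222 mcg/mL·h

Trapezoidal AUC_0→10.5:
  [0→1]: (0.00+43.47)/2 × 1 = 21.735
  [1→4]: (43.47+27.24)/2 × 3 = 106.065
  [4→5.5]: (27.24+17.39)/2 × 1.5 = 33.4725
  [5.5→9.5]: (17.39+5.04)/2 × 4 = 44.86
  [9.5→10.5]: (5.04+3.69)/2 × 1 = 4.365
  Sum = 210.4975 mcg/mL·h
k_e = ln2 / t½ = 0.693147 / 2.23 = 0.3108 h^-1
Extrapolated tail: C_last / k_e = 3.69 / 0.3108 = 11.873
AUC_0→∞ = 210.4975 + 11.873 = 222.3705 mcg/mL·h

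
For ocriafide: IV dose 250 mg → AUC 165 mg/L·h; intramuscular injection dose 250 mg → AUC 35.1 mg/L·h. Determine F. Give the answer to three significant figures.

F = (AUC_ev / D_ev) / (AUC_iv / D_iv)
  = (35.1/250) / (165/250)
  = 0.1404 / 0.66 = 0.2127

F = 0.213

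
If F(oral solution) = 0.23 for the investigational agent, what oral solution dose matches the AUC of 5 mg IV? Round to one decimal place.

D_oral = 21.7 mg

For equal systemic exposure: F × D_ev = D_iv
D_ev = D_iv / F = 5 / 0.23 = 21.7391 mg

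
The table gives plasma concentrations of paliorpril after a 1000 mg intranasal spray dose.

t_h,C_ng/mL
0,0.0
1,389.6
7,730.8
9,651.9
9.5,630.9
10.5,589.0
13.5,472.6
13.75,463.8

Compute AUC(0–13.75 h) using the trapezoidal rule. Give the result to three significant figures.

Trapezoidal AUC_0→13.75:
  [0→1]: (0.0+389.6)/2 × 1 = 194.8
  [1→7]: (389.6+730.8)/2 × 6 = 3361.2
  [7→9]: (730.8+651.9)/2 × 2 = 1382.7
  [9→9.5]: (651.9+630.9)/2 × 0.5 = 320.7
  [9.5→10.5]: (630.9+589.0)/2 × 1 = 609.95
  [10.5→13.5]: (589.0+472.6)/2 × 3 = 1592.4
  [13.5→13.75]: (472.6+463.8)/2 × 0.25 = 117.05
  Sum = 7578.8 ng/mL·h

AUC = 7580 ng/mL·h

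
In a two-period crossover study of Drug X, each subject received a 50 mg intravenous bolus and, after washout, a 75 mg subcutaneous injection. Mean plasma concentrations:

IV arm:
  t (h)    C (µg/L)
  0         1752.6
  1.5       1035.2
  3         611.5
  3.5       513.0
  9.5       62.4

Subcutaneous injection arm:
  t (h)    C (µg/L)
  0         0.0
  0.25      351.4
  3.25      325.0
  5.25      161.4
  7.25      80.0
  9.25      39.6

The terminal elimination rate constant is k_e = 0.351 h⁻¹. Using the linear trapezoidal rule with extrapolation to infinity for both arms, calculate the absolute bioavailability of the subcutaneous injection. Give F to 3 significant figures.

F = 0.244

Trapezoidal AUC_0→9.5 (IV):
  [0→1.5]: (1752.6+1035.2)/2 × 1.5 = 2090.85
  [1.5→3]: (1035.2+611.5)/2 × 1.5 = 1235.025
  [3→3.5]: (611.5+513.0)/2 × 0.5 = 281.125
  [3.5→9.5]: (513.0+62.4)/2 × 6 = 1726.2
  Sum = 5333.2 µg/L·h
IV tail: 62.4/0.351 = 177.778; AUC_iv,0→∞ = 5333.2 + 177.778 = 5510.978 µg/L·h
Trapezoidal AUC_0→9.25 (subcutaneous injection):
  [0→0.25]: (0.0+351.4)/2 × 0.25 = 43.925
  [0.25→3.25]: (351.4+325.0)/2 × 3 = 1014.6
  [3.25→5.25]: (325.0+161.4)/2 × 2 = 486.4
  [5.25→7.25]: (161.4+80.0)/2 × 2 = 241.4
  [7.25→9.25]: (80.0+39.6)/2 × 2 = 119.6
  Sum = 1905.925 µg/L·h
subcutaneous injection tail: 39.6/0.351 = 112.821; AUC_ev,0→∞ = 1905.925 + 112.821 = 2018.746 µg/L·h
F = (AUC_ev/D_ev)/(AUC_iv/D_iv) = (2018.746/75)/(5510.978/50) = 26.9166/110.21956 = 0.2442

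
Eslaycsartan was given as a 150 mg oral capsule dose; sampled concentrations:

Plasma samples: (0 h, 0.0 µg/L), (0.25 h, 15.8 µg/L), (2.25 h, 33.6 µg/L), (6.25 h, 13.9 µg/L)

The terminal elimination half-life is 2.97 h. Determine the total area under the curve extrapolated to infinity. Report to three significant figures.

Trapezoidal AUC_0→6.25:
  [0→0.25]: (0.0+15.8)/2 × 0.25 = 1.975
  [0.25→2.25]: (15.8+33.6)/2 × 2 = 49.4
  [2.25→6.25]: (33.6+13.9)/2 × 4 = 95.0
  Sum = 146.375 µg/L·h
k_e = ln2 / t½ = 0.693147 / 2.97 = 0.2334 h^-1
Extrapolated tail: C_last / k_e = 13.9 / 0.2334 = 59.554
AUC_0→∞ = 146.375 + 59.554 = 205.929 µg/L·h

AUC = 206 µg/L·h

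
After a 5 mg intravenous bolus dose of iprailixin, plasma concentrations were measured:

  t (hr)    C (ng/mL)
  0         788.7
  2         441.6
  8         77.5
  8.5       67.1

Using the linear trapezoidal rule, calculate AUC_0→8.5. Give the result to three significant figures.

Trapezoidal AUC_0→8.5:
  [0→2]: (788.7+441.6)/2 × 2 = 1230.3
  [2→8]: (441.6+77.5)/2 × 6 = 1557.3
  [8→8.5]: (77.5+67.1)/2 × 0.5 = 36.15
  Sum = 2823.75 ng/mL·hr

AUC = 2820 ng/mL·hr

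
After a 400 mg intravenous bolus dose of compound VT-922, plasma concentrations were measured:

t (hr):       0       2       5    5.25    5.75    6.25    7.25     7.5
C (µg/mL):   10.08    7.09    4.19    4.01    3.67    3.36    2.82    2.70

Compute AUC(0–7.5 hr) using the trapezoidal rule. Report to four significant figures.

AUC = 42.57 µg/mL·hr

Trapezoidal AUC_0→7.5:
  [0→2]: (10.08+7.09)/2 × 2 = 17.17
  [2→5]: (7.09+4.19)/2 × 3 = 16.92
  [5→5.25]: (4.19+4.01)/2 × 0.25 = 1.025
  [5.25→5.75]: (4.01+3.67)/2 × 0.5 = 1.92
  [5.75→6.25]: (3.67+3.36)/2 × 0.5 = 1.7575
  [6.25→7.25]: (3.36+2.82)/2 × 1 = 3.09
  [7.25→7.5]: (2.82+2.70)/2 × 0.25 = 0.69
  Sum = 42.5725 µg/mL·hr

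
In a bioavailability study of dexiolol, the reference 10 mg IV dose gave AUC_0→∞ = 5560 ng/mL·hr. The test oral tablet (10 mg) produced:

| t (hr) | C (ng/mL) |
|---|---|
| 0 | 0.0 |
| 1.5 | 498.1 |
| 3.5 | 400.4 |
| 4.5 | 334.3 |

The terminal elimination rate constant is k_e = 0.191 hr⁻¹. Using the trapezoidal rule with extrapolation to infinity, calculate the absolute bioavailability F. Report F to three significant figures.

F = 0.610

Trapezoidal AUC_0→4.5 (oral tablet):
  [0→1.5]: (0.0+498.1)/2 × 1.5 = 373.575
  [1.5→3.5]: (498.1+400.4)/2 × 2 = 898.5
  [3.5→4.5]: (400.4+334.3)/2 × 1 = 367.35
  Sum = 1639.425 ng/mL·hr
Tail: C_last/k_e = 334.3/0.191 = 1750.262
AUC_0→∞ (oral tablet) = 1639.425 + 1750.262 = 3389.687 ng/mL·hr
F = (AUC_ev/D_ev)/(AUC_iv/D_iv) = (3389.687/10)/(5560/10) = 338.9687/556 = 0.6097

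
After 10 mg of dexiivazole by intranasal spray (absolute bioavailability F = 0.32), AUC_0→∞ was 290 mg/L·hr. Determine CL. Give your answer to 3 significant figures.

CL = 0.0110 L/hr

CL = F × Dose / AUC_0→∞
   = 0.32 × 10 / 290 = 0.0110345 L/hr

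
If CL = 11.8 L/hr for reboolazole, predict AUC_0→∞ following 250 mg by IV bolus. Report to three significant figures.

AUC = 21.2 mg/L·hr

AUC_0→∞ = Dose_iv / CL
        = 250 / 11.8 = 21.1864 mg/L·hr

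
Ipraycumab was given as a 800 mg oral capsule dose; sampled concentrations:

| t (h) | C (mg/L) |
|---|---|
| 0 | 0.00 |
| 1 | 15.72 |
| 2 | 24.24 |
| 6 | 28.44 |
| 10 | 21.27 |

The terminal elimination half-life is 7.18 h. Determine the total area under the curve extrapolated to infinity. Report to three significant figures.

Trapezoidal AUC_0→10:
  [0→1]: (0.00+15.72)/2 × 1 = 7.86
  [1→2]: (15.72+24.24)/2 × 1 = 19.98
  [2→6]: (24.24+28.44)/2 × 4 = 105.36
  [6→10]: (28.44+21.27)/2 × 4 = 99.42
  Sum = 232.62 mg/L·h
k_e = ln2 / t½ = 0.693147 / 7.18 = 0.0965 h^-1
Extrapolated tail: C_last / k_e = 21.27 / 0.0965 = 220.415
AUC_0→∞ = 232.62 + 220.415 = 453.035 mg/L·h

AUC = 453 mg/L·h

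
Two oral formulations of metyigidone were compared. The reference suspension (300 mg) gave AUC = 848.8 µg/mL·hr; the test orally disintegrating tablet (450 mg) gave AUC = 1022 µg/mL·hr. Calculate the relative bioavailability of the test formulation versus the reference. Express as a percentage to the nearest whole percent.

F_rel = 80%

F_rel = (AUC_test/D_test) / (AUC_ref/D_ref)
      = (1022/450) / (848.8/300)
      = 2.27111 / 2.82933 = 0.8027 = 80.27%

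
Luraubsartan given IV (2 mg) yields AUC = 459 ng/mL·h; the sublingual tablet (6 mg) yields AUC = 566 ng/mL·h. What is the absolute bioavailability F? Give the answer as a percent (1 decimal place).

F = 41.1%

F = (AUC_ev / D_ev) / (AUC_iv / D_iv)
  = (566/6) / (459/2)
  = 94.3333 / 229.5 = 0.4110
  = 41.10%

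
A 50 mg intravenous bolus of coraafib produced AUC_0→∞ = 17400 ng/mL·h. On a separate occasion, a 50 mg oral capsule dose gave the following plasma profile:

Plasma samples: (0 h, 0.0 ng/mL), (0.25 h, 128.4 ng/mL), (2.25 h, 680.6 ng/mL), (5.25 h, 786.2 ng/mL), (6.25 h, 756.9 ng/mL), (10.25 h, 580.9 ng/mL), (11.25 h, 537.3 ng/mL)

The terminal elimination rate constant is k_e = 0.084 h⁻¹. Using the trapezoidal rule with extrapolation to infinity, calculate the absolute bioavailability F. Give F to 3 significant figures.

F = 0.772

Trapezoidal AUC_0→11.25 (oral capsule):
  [0→0.25]: (0.0+128.4)/2 × 0.25 = 16.05
  [0.25→2.25]: (128.4+680.6)/2 × 2 = 809.0
  [2.25→5.25]: (680.6+786.2)/2 × 3 = 2200.2
  [5.25→6.25]: (786.2+756.9)/2 × 1 = 771.55
  [6.25→10.25]: (756.9+580.9)/2 × 4 = 2675.6
  [10.25→11.25]: (580.9+537.3)/2 × 1 = 559.1
  Sum = 7031.5 ng/mL·h
Tail: C_last/k_e = 537.3/0.084 = 6396.429
AUC_0→∞ (oral capsule) = 7031.5 + 6396.429 = 13427.929 ng/mL·h
F = (AUC_ev/D_ev)/(AUC_iv/D_iv) = (13427.929/50)/(17400/50) = 268.55858/348 = 0.7717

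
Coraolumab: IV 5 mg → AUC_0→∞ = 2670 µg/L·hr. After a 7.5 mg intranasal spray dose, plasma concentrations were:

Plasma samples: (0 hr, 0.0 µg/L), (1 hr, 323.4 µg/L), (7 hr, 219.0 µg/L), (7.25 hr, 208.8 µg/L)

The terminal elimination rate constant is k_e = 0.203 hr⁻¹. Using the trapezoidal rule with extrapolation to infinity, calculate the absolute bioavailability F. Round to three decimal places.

Trapezoidal AUC_0→7.25 (intranasal spray):
  [0→1]: (0.0+323.4)/2 × 1 = 161.7
  [1→7]: (323.4+219.0)/2 × 6 = 1627.2
  [7→7.25]: (219.0+208.8)/2 × 0.25 = 53.475
  Sum = 1842.375 µg/L·hr
Tail: C_last/k_e = 208.8/0.203 = 1028.571
AUC_0→∞ (intranasal spray) = 1842.375 + 1028.571 = 2870.946 µg/L·hr
F = (AUC_ev/D_ev)/(AUC_iv/D_iv) = (2870.946/7.5)/(2670/5) = 382.7928/534 = 0.7168

F = 0.717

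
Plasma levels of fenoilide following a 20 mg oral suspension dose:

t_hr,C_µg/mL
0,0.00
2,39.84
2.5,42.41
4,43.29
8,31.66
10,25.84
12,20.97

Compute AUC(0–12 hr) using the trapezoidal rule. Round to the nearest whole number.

AUC = 379 µg/mL·hr

Trapezoidal AUC_0→12:
  [0→2]: (0.00+39.84)/2 × 2 = 39.84
  [2→2.5]: (39.84+42.41)/2 × 0.5 = 20.5625
  [2.5→4]: (42.41+43.29)/2 × 1.5 = 64.275
  [4→8]: (43.29+31.66)/2 × 4 = 149.9
  [8→10]: (31.66+25.84)/2 × 2 = 57.5
  [10→12]: (25.84+20.97)/2 × 2 = 46.81
  Sum = 378.8875 µg/mL·hr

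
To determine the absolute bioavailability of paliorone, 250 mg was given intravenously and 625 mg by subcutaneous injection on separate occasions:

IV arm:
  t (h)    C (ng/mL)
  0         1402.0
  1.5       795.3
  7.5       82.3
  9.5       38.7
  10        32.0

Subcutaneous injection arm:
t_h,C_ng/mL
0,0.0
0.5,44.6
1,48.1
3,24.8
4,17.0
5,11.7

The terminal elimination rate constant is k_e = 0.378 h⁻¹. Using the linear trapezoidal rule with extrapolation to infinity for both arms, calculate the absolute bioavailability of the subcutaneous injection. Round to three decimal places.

F = 0.015

Trapezoidal AUC_0→10 (IV):
  [0→1.5]: (1402.0+795.3)/2 × 1.5 = 1647.975
  [1.5→7.5]: (795.3+82.3)/2 × 6 = 2632.8
  [7.5→9.5]: (82.3+38.7)/2 × 2 = 121.0
  [9.5→10]: (38.7+32.0)/2 × 0.5 = 17.675
  Sum = 4419.45 ng/mL·h
IV tail: 32.0/0.378 = 84.656; AUC_iv,0→∞ = 4419.45 + 84.656 = 4504.106 ng/mL·h
Trapezoidal AUC_0→5 (subcutaneous injection):
  [0→0.5]: (0.0+44.6)/2 × 0.5 = 11.15
  [0.5→1]: (44.6+48.1)/2 × 0.5 = 23.175
  [1→3]: (48.1+24.8)/2 × 2 = 72.9
  [3→4]: (24.8+17.0)/2 × 1 = 20.9
  [4→5]: (17.0+11.7)/2 × 1 = 14.35
  Sum = 142.475 ng/mL·h
subcutaneous injection tail: 11.7/0.378 = 30.952; AUC_ev,0→∞ = 142.475 + 30.952 = 173.427 ng/mL·h
F = (AUC_ev/D_ev)/(AUC_iv/D_iv) = (173.427/625)/(4504.106/250) = 0.2774832/18.016424 = 0.0154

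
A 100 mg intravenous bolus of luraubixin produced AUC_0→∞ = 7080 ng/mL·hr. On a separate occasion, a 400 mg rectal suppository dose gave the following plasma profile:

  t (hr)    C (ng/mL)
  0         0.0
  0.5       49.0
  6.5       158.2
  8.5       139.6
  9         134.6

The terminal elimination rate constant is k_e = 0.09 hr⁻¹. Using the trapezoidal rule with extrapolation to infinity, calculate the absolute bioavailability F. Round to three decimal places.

Trapezoidal AUC_0→9 (rectal suppository):
  [0→0.5]: (0.0+49.0)/2 × 0.5 = 12.25
  [0.5→6.5]: (49.0+158.2)/2 × 6 = 621.6
  [6.5→8.5]: (158.2+139.6)/2 × 2 = 297.8
  [8.5→9]: (139.6+134.6)/2 × 0.5 = 68.55
  Sum = 1000.2 ng/mL·hr
Tail: C_last/k_e = 134.6/0.09 = 1495.556
AUC_0→∞ (rectal suppository) = 1000.2 + 1495.556 = 2495.756 ng/mL·hr
F = (AUC_ev/D_ev)/(AUC_iv/D_iv) = (2495.756/400)/(7080/100) = 6.23939/70.8 = 0.0881

F = 0.088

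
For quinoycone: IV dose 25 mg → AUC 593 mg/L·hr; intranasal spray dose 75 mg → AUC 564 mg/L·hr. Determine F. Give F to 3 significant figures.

F = 0.317

F = (AUC_ev / D_ev) / (AUC_iv / D_iv)
  = (564/75) / (593/25)
  = 7.52 / 23.72 = 0.3170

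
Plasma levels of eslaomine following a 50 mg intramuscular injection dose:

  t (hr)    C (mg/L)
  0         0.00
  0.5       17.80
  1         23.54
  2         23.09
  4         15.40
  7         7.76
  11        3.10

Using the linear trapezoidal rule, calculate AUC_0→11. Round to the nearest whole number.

AUC = 133 mg/L·hr

Trapezoidal AUC_0→11:
  [0→0.5]: (0.00+17.80)/2 × 0.5 = 4.45
  [0.5→1]: (17.80+23.54)/2 × 0.5 = 10.335
  [1→2]: (23.54+23.09)/2 × 1 = 23.315
  [2→4]: (23.09+15.40)/2 × 2 = 38.49
  [4→7]: (15.40+7.76)/2 × 3 = 34.74
  [7→11]: (7.76+3.10)/2 × 4 = 21.72
  Sum = 133.05 mg/L·hr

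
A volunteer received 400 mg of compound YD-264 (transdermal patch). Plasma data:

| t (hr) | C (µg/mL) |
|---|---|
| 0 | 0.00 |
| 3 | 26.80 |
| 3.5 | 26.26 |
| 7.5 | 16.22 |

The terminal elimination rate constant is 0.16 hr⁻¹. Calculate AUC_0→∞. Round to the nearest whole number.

Trapezoidal AUC_0→7.5:
  [0→3]: (0.00+26.80)/2 × 3 = 40.2
  [3→3.5]: (26.80+26.26)/2 × 0.5 = 13.265
  [3.5→7.5]: (26.26+16.22)/2 × 4 = 84.96
  Sum = 138.425 µg/mL·hr
Extrapolated tail: C_last / k_e = 16.22 / 0.16 = 101.375
AUC_0→∞ = 138.425 + 101.375 = 239.8 µg/mL·hr

AUC = 240 µg/mL·hr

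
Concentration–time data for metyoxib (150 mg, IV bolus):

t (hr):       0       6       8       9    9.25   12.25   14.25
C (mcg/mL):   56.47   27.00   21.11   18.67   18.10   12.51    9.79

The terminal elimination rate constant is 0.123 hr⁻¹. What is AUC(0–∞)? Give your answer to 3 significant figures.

AUC = 471 mcg/mL·hr

Trapezoidal AUC_0→14.25:
  [0→6]: (56.47+27.00)/2 × 6 = 250.41
  [6→8]: (27.00+21.11)/2 × 2 = 48.11
  [8→9]: (21.11+18.67)/2 × 1 = 19.89
  [9→9.25]: (18.67+18.10)/2 × 0.25 = 4.59625
  [9.25→12.25]: (18.10+12.51)/2 × 3 = 45.915
  [12.25→14.25]: (12.51+9.79)/2 × 2 = 22.3
  Sum = 391.22125 mcg/mL·hr
Extrapolated tail: C_last / k_e = 9.79 / 0.123 = 79.593
AUC_0→∞ = 391.22125 + 79.593 = 470.81425 mcg/mL·hr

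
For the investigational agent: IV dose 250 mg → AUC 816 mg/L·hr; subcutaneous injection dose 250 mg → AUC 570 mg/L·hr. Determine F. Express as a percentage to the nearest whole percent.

F = 70%

F = (AUC_ev / D_ev) / (AUC_iv / D_iv)
  = (570/250) / (816/250)
  = 2.28 / 3.264 = 0.6985
  = 69.85%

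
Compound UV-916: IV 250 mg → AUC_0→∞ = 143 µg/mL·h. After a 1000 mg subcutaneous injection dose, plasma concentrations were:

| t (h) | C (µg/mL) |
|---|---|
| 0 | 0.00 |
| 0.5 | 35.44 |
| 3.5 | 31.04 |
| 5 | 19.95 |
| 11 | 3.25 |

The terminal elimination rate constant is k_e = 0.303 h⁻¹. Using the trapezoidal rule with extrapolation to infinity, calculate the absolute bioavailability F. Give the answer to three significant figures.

F = 0.397

Trapezoidal AUC_0→11 (subcutaneous injection):
  [0→0.5]: (0.00+35.44)/2 × 0.5 = 8.86
  [0.5→3.5]: (35.44+31.04)/2 × 3 = 99.72
  [3.5→5]: (31.04+19.95)/2 × 1.5 = 38.2425
  [5→11]: (19.95+3.25)/2 × 6 = 69.6
  Sum = 216.4225 µg/mL·h
Tail: C_last/k_e = 3.25/0.303 = 10.726
AUC_0→∞ (subcutaneous injection) = 216.4225 + 10.726 = 227.1485 µg/mL·h
F = (AUC_ev/D_ev)/(AUC_iv/D_iv) = (227.1485/1000)/(143/250) = 0.2271485/0.572 = 0.3971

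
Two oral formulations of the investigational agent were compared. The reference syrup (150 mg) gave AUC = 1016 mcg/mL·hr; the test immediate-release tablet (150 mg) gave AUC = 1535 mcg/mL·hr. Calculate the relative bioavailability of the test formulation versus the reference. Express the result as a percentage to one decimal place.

F_rel = 151.1%

F_rel = (AUC_test/D_test) / (AUC_ref/D_ref)
      = (1535/150) / (1016/150)
      = 10.2333 / 6.77333 = 1.5108 = 151.08%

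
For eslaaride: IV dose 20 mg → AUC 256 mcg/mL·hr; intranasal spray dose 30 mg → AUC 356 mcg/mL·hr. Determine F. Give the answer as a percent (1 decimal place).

F = 92.7%

F = (AUC_ev / D_ev) / (AUC_iv / D_iv)
  = (356/30) / (256/20)
  = 11.8667 / 12.8 = 0.9271
  = 92.71%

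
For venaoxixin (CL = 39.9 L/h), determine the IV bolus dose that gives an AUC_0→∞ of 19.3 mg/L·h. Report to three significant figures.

Dose = 770 mg

Dose_iv = CL × AUC_0→∞
     = 39.9 × 19.3 = 770.07 mg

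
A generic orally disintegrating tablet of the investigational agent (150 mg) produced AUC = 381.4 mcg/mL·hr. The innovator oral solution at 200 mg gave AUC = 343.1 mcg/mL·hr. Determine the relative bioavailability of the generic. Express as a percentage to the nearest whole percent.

F_rel = 148%

F_rel = (AUC_test/D_test) / (AUC_ref/D_ref)
      = (381.4/150) / (343.1/200)
      = 2.54267 / 1.7155 = 1.4822 = 148.22%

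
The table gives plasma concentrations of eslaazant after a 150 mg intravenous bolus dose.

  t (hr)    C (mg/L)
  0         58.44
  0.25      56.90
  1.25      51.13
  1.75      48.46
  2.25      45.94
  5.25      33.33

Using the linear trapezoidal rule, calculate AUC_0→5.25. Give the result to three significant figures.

Trapezoidal AUC_0→5.25:
  [0→0.25]: (58.44+56.90)/2 × 0.25 = 14.4175
  [0.25→1.25]: (56.90+51.13)/2 × 1 = 54.015
  [1.25→1.75]: (51.13+48.46)/2 × 0.5 = 24.8975
  [1.75→2.25]: (48.46+45.94)/2 × 0.5 = 23.6
  [2.25→5.25]: (45.94+33.33)/2 × 3 = 118.905
  Sum = 235.835 mg/L·hr

AUC = 236 mg/L·hr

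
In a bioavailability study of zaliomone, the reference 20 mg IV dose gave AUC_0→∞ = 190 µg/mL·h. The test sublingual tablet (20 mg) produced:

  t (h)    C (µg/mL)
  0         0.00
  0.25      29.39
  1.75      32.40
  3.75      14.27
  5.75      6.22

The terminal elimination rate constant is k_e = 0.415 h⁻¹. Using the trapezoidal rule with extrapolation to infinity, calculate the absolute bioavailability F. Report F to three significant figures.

Trapezoidal AUC_0→5.75 (sublingual tablet):
  [0→0.25]: (0.00+29.39)/2 × 0.25 = 3.67375
  [0.25→1.75]: (29.39+32.40)/2 × 1.5 = 46.3425
  [1.75→3.75]: (32.40+14.27)/2 × 2 = 46.67
  [3.75→5.75]: (14.27+6.22)/2 × 2 = 20.49
  Sum = 117.17625 µg/mL·h
Tail: C_last/k_e = 6.22/0.415 = 14.988
AUC_0→∞ (sublingual tablet) = 117.17625 + 14.988 = 132.16425 µg/mL·h
F = (AUC_ev/D_ev)/(AUC_iv/D_iv) = (132.16425/20)/(190/20) = 6.6082125/9.5 = 0.6956

F = 0.696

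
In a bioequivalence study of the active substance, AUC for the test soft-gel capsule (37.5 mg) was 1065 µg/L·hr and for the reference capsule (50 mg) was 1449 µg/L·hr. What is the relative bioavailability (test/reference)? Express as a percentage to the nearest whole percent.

F_rel = 98%

F_rel = (AUC_test/D_test) / (AUC_ref/D_ref)
      = (1065/37.5) / (1449/50)
      = 28.4 / 28.98 = 0.9800 = 98.00%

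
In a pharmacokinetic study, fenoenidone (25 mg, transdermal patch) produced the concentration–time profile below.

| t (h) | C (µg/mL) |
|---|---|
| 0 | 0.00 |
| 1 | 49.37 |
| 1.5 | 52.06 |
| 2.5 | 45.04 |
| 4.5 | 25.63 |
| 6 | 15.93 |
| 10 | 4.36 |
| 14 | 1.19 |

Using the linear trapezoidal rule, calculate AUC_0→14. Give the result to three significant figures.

Trapezoidal AUC_0→14:
  [0→1]: (0.00+49.37)/2 × 1 = 24.685
  [1→1.5]: (49.37+52.06)/2 × 0.5 = 25.3575
  [1.5→2.5]: (52.06+45.04)/2 × 1 = 48.55
  [2.5→4.5]: (45.04+25.63)/2 × 2 = 70.67
  [4.5→6]: (25.63+15.93)/2 × 1.5 = 31.17
  [6→10]: (15.93+4.36)/2 × 4 = 40.58
  [10→14]: (4.36+1.19)/2 × 4 = 11.1
  Sum = 252.1125 µg/mL·h

AUC = 252 µg/mL·h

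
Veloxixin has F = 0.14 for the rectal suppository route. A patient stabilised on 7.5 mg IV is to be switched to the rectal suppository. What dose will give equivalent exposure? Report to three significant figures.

D_rectal = 53.6 mg

For equal systemic exposure: F × D_ev = D_iv
D_ev = D_iv / F = 7.5 / 0.14 = 53.5714 mg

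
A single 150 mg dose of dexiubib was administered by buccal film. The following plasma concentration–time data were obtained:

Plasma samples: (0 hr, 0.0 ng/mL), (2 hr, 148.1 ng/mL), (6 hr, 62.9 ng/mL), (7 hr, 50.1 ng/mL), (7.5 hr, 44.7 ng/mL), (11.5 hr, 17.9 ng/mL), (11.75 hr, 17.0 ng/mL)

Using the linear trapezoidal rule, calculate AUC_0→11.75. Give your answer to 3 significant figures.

Trapezoidal AUC_0→11.75:
  [0→2]: (0.0+148.1)/2 × 2 = 148.1
  [2→6]: (148.1+62.9)/2 × 4 = 422.0
  [6→7]: (62.9+50.1)/2 × 1 = 56.5
  [7→7.5]: (50.1+44.7)/2 × 0.5 = 23.7
  [7.5→11.5]: (44.7+17.9)/2 × 4 = 125.2
  [11.5→11.75]: (17.9+17.0)/2 × 0.25 = 4.3625
  Sum = 779.8625 ng/mL·hr

AUC = 780 ng/mL·hr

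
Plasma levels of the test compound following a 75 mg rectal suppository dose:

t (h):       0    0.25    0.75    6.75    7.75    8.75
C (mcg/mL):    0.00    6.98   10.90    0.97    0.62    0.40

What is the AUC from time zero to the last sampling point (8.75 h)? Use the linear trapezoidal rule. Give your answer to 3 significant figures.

Trapezoidal AUC_0→8.75:
  [0→0.25]: (0.00+6.98)/2 × 0.25 = 0.8725
  [0.25→0.75]: (6.98+10.90)/2 × 0.5 = 4.47
  [0.75→6.75]: (10.90+0.97)/2 × 6 = 35.61
  [6.75→7.75]: (0.97+0.62)/2 × 1 = 0.795
  [7.75→8.75]: (0.62+0.40)/2 × 1 = 0.51
  Sum = 42.2575 mcg/mL·h

AUC = 42.3 mcg/mL·h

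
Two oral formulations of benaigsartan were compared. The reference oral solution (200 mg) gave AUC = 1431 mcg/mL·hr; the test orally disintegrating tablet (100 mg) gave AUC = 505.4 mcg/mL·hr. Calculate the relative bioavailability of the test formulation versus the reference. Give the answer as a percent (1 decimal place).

F_rel = (AUC_test/D_test) / (AUC_ref/D_ref)
      = (505.4/100) / (1431/200)
      = 5.054 / 7.155 = 0.7064 = 70.64%

F_rel = 70.6%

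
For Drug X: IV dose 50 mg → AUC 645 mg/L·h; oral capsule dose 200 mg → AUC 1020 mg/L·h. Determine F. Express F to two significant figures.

F = (AUC_ev / D_ev) / (AUC_iv / D_iv)
  = (1020/200) / (645/50)
  = 5.1 / 12.9 = 0.3953

F = 0.40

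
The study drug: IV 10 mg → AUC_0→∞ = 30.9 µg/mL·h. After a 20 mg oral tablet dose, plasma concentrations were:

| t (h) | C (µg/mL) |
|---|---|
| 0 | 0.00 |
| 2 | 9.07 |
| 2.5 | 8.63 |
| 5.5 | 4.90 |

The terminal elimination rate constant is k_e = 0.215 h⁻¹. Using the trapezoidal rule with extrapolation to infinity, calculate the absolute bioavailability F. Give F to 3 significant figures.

Trapezoidal AUC_0→5.5 (oral tablet):
  [0→2]: (0.00+9.07)/2 × 2 = 9.07
  [2→2.5]: (9.07+8.63)/2 × 0.5 = 4.425
  [2.5→5.5]: (8.63+4.90)/2 × 3 = 20.295
  Sum = 33.79 µg/mL·h
Tail: C_last/k_e = 4.90/0.215 = 22.791
AUC_0→∞ (oral tablet) = 33.79 + 22.791 = 56.581 µg/mL·h
F = (AUC_ev/D_ev)/(AUC_iv/D_iv) = (56.581/20)/(30.9/10) = 2.82905/3.09 = 0.9156

F = 0.916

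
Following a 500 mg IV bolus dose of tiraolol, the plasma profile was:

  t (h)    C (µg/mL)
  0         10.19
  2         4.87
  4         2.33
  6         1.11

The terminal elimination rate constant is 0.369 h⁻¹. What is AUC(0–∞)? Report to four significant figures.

AUC = 28.71 µg/mL·h

Trapezoidal AUC_0→6:
  [0→2]: (10.19+4.87)/2 × 2 = 15.06
  [2→4]: (4.87+2.33)/2 × 2 = 7.2
  [4→6]: (2.33+1.11)/2 × 2 = 3.44
  Sum = 25.7 µg/mL·h
Extrapolated tail: C_last / k_e = 1.11 / 0.369 = 3.008
AUC_0→∞ = 25.7 + 3.008 = 28.708 µg/mL·h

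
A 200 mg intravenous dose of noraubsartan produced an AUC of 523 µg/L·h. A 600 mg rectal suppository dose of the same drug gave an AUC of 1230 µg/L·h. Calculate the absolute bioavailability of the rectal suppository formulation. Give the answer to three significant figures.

F = 0.784

F = (AUC_ev / D_ev) / (AUC_iv / D_iv)
  = (1230/600) / (523/200)
  = 2.05 / 2.615 = 0.7839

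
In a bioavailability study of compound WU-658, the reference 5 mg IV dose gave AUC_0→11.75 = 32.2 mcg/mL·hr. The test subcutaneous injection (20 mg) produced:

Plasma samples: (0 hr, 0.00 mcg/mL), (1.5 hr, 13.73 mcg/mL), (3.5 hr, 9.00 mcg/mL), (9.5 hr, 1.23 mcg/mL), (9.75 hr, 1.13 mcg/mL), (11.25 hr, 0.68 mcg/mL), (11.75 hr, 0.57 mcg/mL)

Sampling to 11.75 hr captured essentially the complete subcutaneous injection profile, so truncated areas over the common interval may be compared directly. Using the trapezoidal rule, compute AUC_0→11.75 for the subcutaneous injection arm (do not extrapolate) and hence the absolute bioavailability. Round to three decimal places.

Trapezoidal AUC_0→11.75 (subcutaneous injection):
  [0→1.5]: (0.00+13.73)/2 × 1.5 = 10.2975
  [1.5→3.5]: (13.73+9.00)/2 × 2 = 22.73
  [3.5→9.5]: (9.00+1.23)/2 × 6 = 30.69
  [9.5→9.75]: (1.23+1.13)/2 × 0.25 = 0.295
  [9.75→11.25]: (1.13+0.68)/2 × 1.5 = 1.3575
  [11.25→11.75]: (0.68+0.57)/2 × 0.5 = 0.3125
  Sum = 65.6825 mcg/mL·hr
F = (AUC_ev/D_ev)/(AUC_iv/D_iv) = (65.6825/20)/(32.2/5) = 3.284125/6.44 = 0.5100

F = 0.510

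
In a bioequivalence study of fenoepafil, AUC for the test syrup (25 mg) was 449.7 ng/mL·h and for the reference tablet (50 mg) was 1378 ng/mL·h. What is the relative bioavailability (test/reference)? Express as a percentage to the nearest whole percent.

F_rel = (AUC_test/D_test) / (AUC_ref/D_ref)
      = (449.7/25) / (1378/50)
      = 17.988 / 27.56 = 0.6527 = 65.27%

F_rel = 65%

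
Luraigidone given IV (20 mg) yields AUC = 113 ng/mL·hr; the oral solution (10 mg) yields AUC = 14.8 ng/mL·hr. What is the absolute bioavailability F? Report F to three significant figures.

F = (AUC_ev / D_ev) / (AUC_iv / D_iv)
  = (14.8/10) / (113/20)
  = 1.48 / 5.65 = 0.2619

F = 0.262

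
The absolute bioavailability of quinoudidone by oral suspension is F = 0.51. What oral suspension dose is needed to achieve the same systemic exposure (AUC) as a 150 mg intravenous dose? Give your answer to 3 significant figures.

D_oral = 294 mg

For equal systemic exposure: F × D_ev = D_iv
D_ev = D_iv / F = 150 / 0.51 = 294.118 mg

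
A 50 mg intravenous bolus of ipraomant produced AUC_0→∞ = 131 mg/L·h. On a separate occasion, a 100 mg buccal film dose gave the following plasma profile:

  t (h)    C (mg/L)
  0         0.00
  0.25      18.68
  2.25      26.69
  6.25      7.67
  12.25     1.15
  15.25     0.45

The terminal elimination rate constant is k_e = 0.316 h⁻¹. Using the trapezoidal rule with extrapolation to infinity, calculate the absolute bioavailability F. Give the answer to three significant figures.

Trapezoidal AUC_0→15.25 (buccal film):
  [0→0.25]: (0.00+18.68)/2 × 0.25 = 2.335
  [0.25→2.25]: (18.68+26.69)/2 × 2 = 45.37
  [2.25→6.25]: (26.69+7.67)/2 × 4 = 68.72
  [6.25→12.25]: (7.67+1.15)/2 × 6 = 26.46
  [12.25→15.25]: (1.15+0.45)/2 × 3 = 2.4
  Sum = 145.285 mg/L·h
Tail: C_last/k_e = 0.45/0.316 = 1.424
AUC_0→∞ (buccal film) = 145.285 + 1.424 = 146.709 mg/L·h
F = (AUC_ev/D_ev)/(AUC_iv/D_iv) = (146.709/100)/(131/50) = 1.46709/2.62 = 0.5600

F = 0.560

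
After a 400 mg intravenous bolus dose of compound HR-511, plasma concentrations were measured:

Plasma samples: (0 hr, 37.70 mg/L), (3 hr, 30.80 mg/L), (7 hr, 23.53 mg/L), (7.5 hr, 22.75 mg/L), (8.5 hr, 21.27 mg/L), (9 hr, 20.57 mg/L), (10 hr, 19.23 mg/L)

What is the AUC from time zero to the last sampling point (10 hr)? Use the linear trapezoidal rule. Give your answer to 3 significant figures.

AUC = 275 mg/L·hr

Trapezoidal AUC_0→10:
  [0→3]: (37.70+30.80)/2 × 3 = 102.75
  [3→7]: (30.80+23.53)/2 × 4 = 108.66
  [7→7.5]: (23.53+22.75)/2 × 0.5 = 11.57
  [7.5→8.5]: (22.75+21.27)/2 × 1 = 22.01
  [8.5→9]: (21.27+20.57)/2 × 0.5 = 10.46
  [9→10]: (20.57+19.23)/2 × 1 = 19.9
  Sum = 275.35 mg/L·hr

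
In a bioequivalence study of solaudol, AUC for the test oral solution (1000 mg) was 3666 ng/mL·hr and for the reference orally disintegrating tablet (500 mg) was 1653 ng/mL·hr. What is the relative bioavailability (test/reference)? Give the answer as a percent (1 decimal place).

F_rel = 110.9%

F_rel = (AUC_test/D_test) / (AUC_ref/D_ref)
      = (3666/1000) / (1653/500)
      = 3.666 / 3.306 = 1.1089 = 110.89%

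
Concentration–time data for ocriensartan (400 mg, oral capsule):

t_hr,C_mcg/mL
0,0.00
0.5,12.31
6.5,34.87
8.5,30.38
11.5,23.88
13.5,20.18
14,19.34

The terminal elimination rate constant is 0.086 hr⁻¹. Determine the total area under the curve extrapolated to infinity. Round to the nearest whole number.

AUC = 570 mcg/mL·hr

Trapezoidal AUC_0→14:
  [0→0.5]: (0.00+12.31)/2 × 0.5 = 3.0775
  [0.5→6.5]: (12.31+34.87)/2 × 6 = 141.54
  [6.5→8.5]: (34.87+30.38)/2 × 2 = 65.25
  [8.5→11.5]: (30.38+23.88)/2 × 3 = 81.39
  [11.5→13.5]: (23.88+20.18)/2 × 2 = 44.06
  [13.5→14]: (20.18+19.34)/2 × 0.5 = 9.88
  Sum = 345.1975 mcg/mL·hr
Extrapolated tail: C_last / k_e = 19.34 / 0.086 = 224.884
AUC_0→∞ = 345.1975 + 224.884 = 570.0815 mcg/mL·hr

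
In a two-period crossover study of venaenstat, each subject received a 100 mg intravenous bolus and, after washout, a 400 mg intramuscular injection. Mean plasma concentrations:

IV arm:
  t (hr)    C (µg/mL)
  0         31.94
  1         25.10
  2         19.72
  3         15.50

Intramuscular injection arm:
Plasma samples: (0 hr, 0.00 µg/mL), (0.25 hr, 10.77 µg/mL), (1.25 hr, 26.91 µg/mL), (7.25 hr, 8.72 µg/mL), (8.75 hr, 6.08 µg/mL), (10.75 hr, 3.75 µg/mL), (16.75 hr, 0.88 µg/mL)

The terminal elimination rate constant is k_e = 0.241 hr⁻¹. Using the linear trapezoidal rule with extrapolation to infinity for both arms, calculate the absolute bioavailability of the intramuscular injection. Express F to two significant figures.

Trapezoidal AUC_0→3 (IV):
  [0→1]: (31.94+25.10)/2 × 1 = 28.52
  [1→2]: (25.10+19.72)/2 × 1 = 22.41
  [2→3]: (19.72+15.50)/2 × 1 = 17.61
  Sum = 68.54 µg/mL·hr
IV tail: 15.50/0.241 = 64.315; AUC_iv,0→∞ = 68.54 + 64.315 = 132.855 µg/mL·hr
Trapezoidal AUC_0→16.75 (intramuscular injection):
  [0→0.25]: (0.00+10.77)/2 × 0.25 = 1.34625
  [0.25→1.25]: (10.77+26.91)/2 × 1 = 18.84
  [1.25→7.25]: (26.91+8.72)/2 × 6 = 106.89
  [7.25→8.75]: (8.72+6.08)/2 × 1.5 = 11.1
  [8.75→10.75]: (6.08+3.75)/2 × 2 = 9.83
  [10.75→16.75]: (3.75+0.88)/2 × 6 = 13.89
  Sum = 161.89625 µg/mL·hr
intramuscular injection tail: 0.88/0.241 = 3.651; AUC_ev,0→∞ = 161.89625 + 3.651 = 165.54725 µg/mL·hr
F = (AUC_ev/D_ev)/(AUC_iv/D_iv) = (165.54725/400)/(132.855/100) = 0.413868/1.32855 = 0.3115

F = 0.31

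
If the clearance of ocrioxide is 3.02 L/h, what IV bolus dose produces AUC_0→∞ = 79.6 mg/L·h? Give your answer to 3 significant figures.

Dose_iv = CL × AUC_0→∞
     = 3.02 × 79.6 = 240.392 mg

Dose = 240 mg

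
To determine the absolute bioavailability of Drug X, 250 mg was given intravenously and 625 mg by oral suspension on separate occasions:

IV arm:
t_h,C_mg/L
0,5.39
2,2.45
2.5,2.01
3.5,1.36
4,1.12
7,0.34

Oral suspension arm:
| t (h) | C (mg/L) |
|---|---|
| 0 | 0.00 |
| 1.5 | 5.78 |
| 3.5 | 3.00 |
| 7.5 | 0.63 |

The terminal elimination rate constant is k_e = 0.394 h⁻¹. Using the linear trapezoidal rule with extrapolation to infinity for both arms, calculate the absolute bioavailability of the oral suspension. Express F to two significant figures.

Trapezoidal AUC_0→7 (IV):
  [0→2]: (5.39+2.45)/2 × 2 = 7.84
  [2→2.5]: (2.45+2.01)/2 × 0.5 = 1.115
  [2.5→3.5]: (2.01+1.36)/2 × 1 = 1.685
  [3.5→4]: (1.36+1.12)/2 × 0.5 = 0.62
  [4→7]: (1.12+0.34)/2 × 3 = 2.19
  Sum = 13.45 mg/L·h
IV tail: 0.34/0.394 = 0.863; AUC_iv,0→∞ = 13.45 + 0.863 = 14.313 mg/L·h
Trapezoidal AUC_0→7.5 (oral suspension):
  [0→1.5]: (0.00+5.78)/2 × 1.5 = 4.335
  [1.5→3.5]: (5.78+3.00)/2 × 2 = 8.78
  [3.5→7.5]: (3.00+0.63)/2 × 4 = 7.26
  Sum = 20.375 mg/L·h
oral suspension tail: 0.63/0.394 = 1.599; AUC_ev,0→∞ = 20.375 + 1.599 = 21.974 mg/L·h
F = (AUC_ev/D_ev)/(AUC_iv/D_iv) = (21.974/625)/(14.313/250) = 0.0351584/0.057252 = 0.6141

F = 0.61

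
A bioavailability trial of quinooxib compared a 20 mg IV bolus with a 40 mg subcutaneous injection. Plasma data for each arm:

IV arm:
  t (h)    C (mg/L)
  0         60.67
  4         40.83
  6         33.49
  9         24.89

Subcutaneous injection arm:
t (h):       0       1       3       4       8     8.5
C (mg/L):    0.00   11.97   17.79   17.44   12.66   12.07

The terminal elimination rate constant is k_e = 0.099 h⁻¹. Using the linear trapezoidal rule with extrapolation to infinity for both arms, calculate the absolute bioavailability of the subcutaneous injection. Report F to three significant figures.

F = 0.196

Trapezoidal AUC_0→9 (IV):
  [0→4]: (60.67+40.83)/2 × 4 = 203.0
  [4→6]: (40.83+33.49)/2 × 2 = 74.32
  [6→9]: (33.49+24.89)/2 × 3 = 87.57
  Sum = 364.89 mg/L·h
IV tail: 24.89/0.099 = 251.414; AUC_iv,0→∞ = 364.89 + 251.414 = 616.304 mg/L·h
Trapezoidal AUC_0→8.5 (subcutaneous injection):
  [0→1]: (0.00+11.97)/2 × 1 = 5.985
  [1→3]: (11.97+17.79)/2 × 2 = 29.76
  [3→4]: (17.79+17.44)/2 × 1 = 17.615
  [4→8]: (17.44+12.66)/2 × 4 = 60.2
  [8→8.5]: (12.66+12.07)/2 × 0.5 = 6.1825
  Sum = 119.7425 mg/L·h
subcutaneous injection tail: 12.07/0.099 = 121.919; AUC_ev,0→∞ = 119.7425 + 121.919 = 241.6615 mg/L·h
F = (AUC_ev/D_ev)/(AUC_iv/D_iv) = (241.6615/40)/(616.304/20) = 6.0415375/30.8152 = 0.1961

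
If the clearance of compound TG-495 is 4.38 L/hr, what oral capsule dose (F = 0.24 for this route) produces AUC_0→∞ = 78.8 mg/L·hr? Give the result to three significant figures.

Dose = 1440 mg

Dose = CL × AUC_0→∞ / F
     = 4.38 × 78.8 / 0.24 = 1438.1 mg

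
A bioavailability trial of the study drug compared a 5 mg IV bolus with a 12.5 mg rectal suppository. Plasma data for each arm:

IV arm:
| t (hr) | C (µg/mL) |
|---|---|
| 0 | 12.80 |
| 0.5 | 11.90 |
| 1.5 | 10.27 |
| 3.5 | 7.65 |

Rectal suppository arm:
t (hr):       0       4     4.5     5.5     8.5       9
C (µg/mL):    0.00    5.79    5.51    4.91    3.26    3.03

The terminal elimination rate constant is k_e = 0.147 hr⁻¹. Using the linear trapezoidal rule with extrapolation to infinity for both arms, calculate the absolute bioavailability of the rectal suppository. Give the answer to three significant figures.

F = 0.248

Trapezoidal AUC_0→3.5 (IV):
  [0→0.5]: (12.80+11.90)/2 × 0.5 = 6.175
  [0.5→1.5]: (11.90+10.27)/2 × 1 = 11.085
  [1.5→3.5]: (10.27+7.65)/2 × 2 = 17.92
  Sum = 35.18 µg/mL·hr
IV tail: 7.65/0.147 = 52.041; AUC_iv,0→∞ = 35.18 + 52.041 = 87.221 µg/mL·hr
Trapezoidal AUC_0→9 (rectal suppository):
  [0→4]: (0.00+5.79)/2 × 4 = 11.58
  [4→4.5]: (5.79+5.51)/2 × 0.5 = 2.825
  [4.5→5.5]: (5.51+4.91)/2 × 1 = 5.21
  [5.5→8.5]: (4.91+3.26)/2 × 3 = 12.255
  [8.5→9]: (3.26+3.03)/2 × 0.5 = 1.5725
  Sum = 33.4425 µg/mL·hr
rectal suppository tail: 3.03/0.147 = 20.612; AUC_ev,0→∞ = 33.4425 + 20.612 = 54.0545 µg/mL·hr
F = (AUC_ev/D_ev)/(AUC_iv/D_iv) = (54.0545/12.5)/(87.221/5) = 4.32436/17.4442 = 0.2479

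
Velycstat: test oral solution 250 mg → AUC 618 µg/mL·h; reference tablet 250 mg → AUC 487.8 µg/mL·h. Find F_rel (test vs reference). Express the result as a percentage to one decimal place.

F_rel = 126.7%

F_rel = (AUC_test/D_test) / (AUC_ref/D_ref)
      = (618/250) / (487.8/250)
      = 2.472 / 1.9512 = 1.2669 = 126.69%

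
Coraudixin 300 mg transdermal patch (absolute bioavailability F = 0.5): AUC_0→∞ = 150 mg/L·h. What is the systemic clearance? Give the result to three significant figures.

CL = 1.00 L/h

CL = F × Dose / AUC_0→∞
   = 0.5 × 300 / 150 = 1 L/h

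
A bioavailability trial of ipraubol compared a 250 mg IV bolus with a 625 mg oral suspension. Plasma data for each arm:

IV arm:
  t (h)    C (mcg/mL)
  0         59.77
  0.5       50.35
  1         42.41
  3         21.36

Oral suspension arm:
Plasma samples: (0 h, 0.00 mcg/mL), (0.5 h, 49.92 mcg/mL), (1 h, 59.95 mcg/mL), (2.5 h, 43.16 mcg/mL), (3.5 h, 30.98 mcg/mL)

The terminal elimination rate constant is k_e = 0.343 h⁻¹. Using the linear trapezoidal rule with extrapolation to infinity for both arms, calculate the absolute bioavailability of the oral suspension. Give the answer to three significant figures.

F = 0.554

Trapezoidal AUC_0→3 (IV):
  [0→0.5]: (59.77+50.35)/2 × 0.5 = 27.53
  [0.5→1]: (50.35+42.41)/2 × 0.5 = 23.19
  [1→3]: (42.41+21.36)/2 × 2 = 63.77
  Sum = 114.49 mcg/mL·h
IV tail: 21.36/0.343 = 62.274; AUC_iv,0→∞ = 114.49 + 62.274 = 176.764 mcg/mL·h
Trapezoidal AUC_0→3.5 (oral suspension):
  [0→0.5]: (0.00+49.92)/2 × 0.5 = 12.48
  [0.5→1]: (49.92+59.95)/2 × 0.5 = 27.4675
  [1→2.5]: (59.95+43.16)/2 × 1.5 = 77.3325
  [2.5→3.5]: (43.16+30.98)/2 × 1 = 37.07
  Sum = 154.35 mcg/mL·h
oral suspension tail: 30.98/0.343 = 90.321; AUC_ev,0→∞ = 154.35 + 90.321 = 244.671 mcg/mL·h
F = (AUC_ev/D_ev)/(AUC_iv/D_iv) = (244.671/625)/(176.764/250) = 0.3914736/0.707056 = 0.5537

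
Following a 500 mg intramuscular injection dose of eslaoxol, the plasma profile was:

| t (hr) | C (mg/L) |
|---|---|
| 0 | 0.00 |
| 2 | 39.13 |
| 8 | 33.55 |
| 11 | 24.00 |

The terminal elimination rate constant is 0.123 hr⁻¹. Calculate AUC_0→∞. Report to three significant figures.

AUC = 539 mg/L·hr

Trapezoidal AUC_0→11:
  [0→2]: (0.00+39.13)/2 × 2 = 39.13
  [2→8]: (39.13+33.55)/2 × 6 = 218.04
  [8→11]: (33.55+24.00)/2 × 3 = 86.325
  Sum = 343.495 mg/L·hr
Extrapolated tail: C_last / k_e = 24.00 / 0.123 = 195.122
AUC_0→∞ = 343.495 + 195.122 = 538.617 mg/L·hr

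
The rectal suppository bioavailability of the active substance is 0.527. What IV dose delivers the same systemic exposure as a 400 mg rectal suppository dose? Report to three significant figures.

Systemic exposure from an extravascular dose = F × D_ev, so the equivalent IV dose is F × D_ev.
D_iv = F × D_ev = 0.527 × 400 = 210.8 mg

D_iv = 211 mg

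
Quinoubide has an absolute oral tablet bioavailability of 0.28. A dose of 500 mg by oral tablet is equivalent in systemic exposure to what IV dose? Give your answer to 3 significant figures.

D_iv = 140 mg

Systemic exposure from an extravascular dose = F × D_ev, so the equivalent IV dose is F × D_ev.
D_iv = F × D_ev = 0.28 × 500 = 140 mg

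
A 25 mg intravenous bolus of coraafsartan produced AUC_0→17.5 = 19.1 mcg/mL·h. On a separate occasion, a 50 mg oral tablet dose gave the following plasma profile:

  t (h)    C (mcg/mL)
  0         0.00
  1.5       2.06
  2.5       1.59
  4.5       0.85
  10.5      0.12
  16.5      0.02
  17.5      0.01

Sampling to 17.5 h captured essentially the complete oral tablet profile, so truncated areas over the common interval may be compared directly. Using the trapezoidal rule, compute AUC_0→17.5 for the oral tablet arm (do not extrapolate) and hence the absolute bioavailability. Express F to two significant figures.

Trapezoidal AUC_0→17.5 (oral tablet):
  [0→1.5]: (0.00+2.06)/2 × 1.5 = 1.545
  [1.5→2.5]: (2.06+1.59)/2 × 1 = 1.825
  [2.5→4.5]: (1.59+0.85)/2 × 2 = 2.44
  [4.5→10.5]: (0.85+0.12)/2 × 6 = 2.91
  [10.5→16.5]: (0.12+0.02)/2 × 6 = 0.42
  [16.5→17.5]: (0.02+0.01)/2 × 1 = 0.015
  Sum = 9.155 mcg/mL·h
F = (AUC_ev/D_ev)/(AUC_iv/D_iv) = (9.155/50)/(19.1/25) = 0.1831/0.764 = 0.2397

F = 0.24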